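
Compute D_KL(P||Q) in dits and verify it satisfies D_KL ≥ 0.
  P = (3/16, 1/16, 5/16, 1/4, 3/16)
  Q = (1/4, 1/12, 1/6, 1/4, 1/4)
0.0307 dits

KL divergence satisfies the Gibbs inequality: D_KL(P||Q) ≥ 0 for all distributions P, Q.

D_KL(P||Q) = Σ p(x) log(p(x)/q(x))
Term by term:
  x=0: 3/16 × log_10[(3/16)/(1/4)] = -0.0234
  x=1: 1/16 × log_10[(1/16)/(1/12)] = -0.0078
  x=2: 5/16 × log_10[(5/16)/(1/6)] = 0.0853
  x=3: 1/4 × log_10[(1/4)/(1/4)] = 0.0000
  x=4: 3/16 × log_10[(3/16)/(1/4)] = -0.0234
D_KL(P||Q) = 0.0307 dits

D_KL(P||Q) = 0.0307 ≥ 0 ✓

This non-negativity is a fundamental property: relative entropy cannot be negative because it measures how different Q is from P.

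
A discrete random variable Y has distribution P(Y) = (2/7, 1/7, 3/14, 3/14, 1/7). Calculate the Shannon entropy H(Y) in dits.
0.6836 dits

Shannon entropy is H(X) = -Σ p(x) log p(x).

For P = (2/7, 1/7, 3/14, 3/14, 1/7):
H = -2/7 × log_10(2/7) -1/7 × log_10(1/7) -3/14 × log_10(3/14) -3/14 × log_10(3/14) -1/7 × log_10(1/7)
H = 0.6836 dits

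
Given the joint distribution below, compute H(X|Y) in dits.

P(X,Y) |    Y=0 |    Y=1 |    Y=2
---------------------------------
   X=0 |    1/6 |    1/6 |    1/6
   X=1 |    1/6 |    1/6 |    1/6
0.3010 dits

Using the chain rule: H(X|Y) = H(X,Y) - H(Y)

First, compute H(X,Y) = 0.7782 dits

Marginal P(Y) = (1/3, 1/3, 1/3)
H(Y) = 0.4771 dits

H(X|Y) = H(X,Y) - H(Y) = 0.7782 - 0.4771 = 0.3010 dits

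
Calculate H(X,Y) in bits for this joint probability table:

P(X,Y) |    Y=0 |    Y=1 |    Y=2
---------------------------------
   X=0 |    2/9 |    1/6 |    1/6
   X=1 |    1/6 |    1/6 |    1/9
2.5577 bits

Joint entropy is H(X,Y) = -Σ_{x,y} p(x,y) log p(x,y).

Summing over all non-zero entries:
H(X,Y) = -[2/9·log_2(2/9) + 1/6·log_2(1/6) + 1/6·log_2(1/6) + 1/6·log_2(1/6) + 1/6·log_2(1/6) + 1/9·log_2(1/9)]
H(X,Y) = 2.5577 bits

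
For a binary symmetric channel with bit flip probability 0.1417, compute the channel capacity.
0.4113 bits

For a binary symmetric channel (BSC) with error probability p:
Capacity C = 1 - H(p) bits per symbol

where H(p) = -p log₂(p) - (1-p) log₂(1-p) is the binary entropy function.

H(0.1417) = 0.5887 bits
C = 1 - 0.5887 = 0.4113 bits per symbol

This means we can reliably transmit up to 0.4113 bits of information per channel use.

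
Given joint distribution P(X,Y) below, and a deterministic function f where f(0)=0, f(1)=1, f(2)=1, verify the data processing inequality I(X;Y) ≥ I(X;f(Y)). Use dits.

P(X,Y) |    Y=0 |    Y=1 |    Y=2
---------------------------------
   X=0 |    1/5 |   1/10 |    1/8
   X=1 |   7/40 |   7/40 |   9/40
I(X;Y) = 0.0062, I(X;f(Y)) = 0.0062, inequality holds: 0.0062 ≥ 0.0062

Data Processing Inequality: For any Markov chain X → Y → Z, we have I(X;Y) ≥ I(X;Z).

Here Z = f(Y) is a deterministic function of Y, forming X → Y → Z.

Original I(X;Y) = 0.0062 dits

After applying f:
P(X,Z) where Z=f(Y):
- P(X,Z=0) = P(X,Y=0)
- P(X,Z=1) = P(X,Y=1) + P(X,Y=2)

I(X;Z) = I(X;f(Y)) = 0.0062 dits

Verification: 0.0062 ≥ 0.0062 ✓

Information cannot be created by processing; the function f can only lose information about X.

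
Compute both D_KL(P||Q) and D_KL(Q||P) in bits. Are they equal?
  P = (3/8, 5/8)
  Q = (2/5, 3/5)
D_KL(P||Q) = 0.0019, D_KL(Q||P) = 0.0019

KL divergence is not symmetric: D_KL(P||Q) ≠ D_KL(Q||P) in general.

D_KL(P||Q) = 0.0019 bits
D_KL(Q||P) = 0.0019 bits

In this case they happen to be equal (to 4 decimal places).

This asymmetry is why KL divergence is not a true distance metric.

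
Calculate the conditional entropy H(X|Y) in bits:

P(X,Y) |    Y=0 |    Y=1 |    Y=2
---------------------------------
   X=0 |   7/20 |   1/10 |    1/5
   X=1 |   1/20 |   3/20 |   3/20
0.8050 bits

Using the chain rule: H(X|Y) = H(X,Y) - H(Y)

First, compute H(X,Y) = 2.3639 bits

Marginal P(Y) = (2/5, 1/4, 7/20)
H(Y) = 1.5589 bits

H(X|Y) = H(X,Y) - H(Y) = 2.3639 - 1.5589 = 0.8050 bits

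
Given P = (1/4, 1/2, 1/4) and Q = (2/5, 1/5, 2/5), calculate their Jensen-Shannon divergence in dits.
0.0220 dits

Jensen-Shannon divergence is:
JSD(P||Q) = 0.5 × D_KL(P||M) + 0.5 × D_KL(Q||M)
where M = 0.5 × (P + Q) is the mixture distribution.

M = 0.5 × (1/4, 1/2, 1/4) + 0.5 × (2/5, 1/5, 2/5) = (13/40, 7/20, 13/40)

D_KL(P||M) = 0.0205 dits
D_KL(Q||M) = 0.0235 dits

JSD(P||Q) = 0.5 × 0.0205 + 0.5 × 0.0235 = 0.0220 dits

Unlike KL divergence, JSD is symmetric and bounded: 0 ≤ JSD ≤ log(2).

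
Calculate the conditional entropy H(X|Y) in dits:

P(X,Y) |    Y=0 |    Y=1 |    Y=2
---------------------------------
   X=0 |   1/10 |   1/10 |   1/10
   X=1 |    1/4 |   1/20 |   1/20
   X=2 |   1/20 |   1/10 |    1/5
0.4162 dits

Using the chain rule: H(X|Y) = H(X,Y) - H(Y)

First, compute H(X,Y) = 0.8855 dits

Marginal P(Y) = (2/5, 1/4, 7/20)
H(Y) = 0.4693 dits

H(X|Y) = H(X,Y) - H(Y) = 0.8855 - 0.4693 = 0.4162 dits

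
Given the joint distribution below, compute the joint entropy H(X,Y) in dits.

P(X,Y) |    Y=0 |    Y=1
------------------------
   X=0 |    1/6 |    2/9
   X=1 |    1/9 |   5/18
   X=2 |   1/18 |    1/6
0.7348 dits

Joint entropy is H(X,Y) = -Σ_{x,y} p(x,y) log p(x,y).

Summing over all non-zero entries:
H(X,Y) = -[1/6·log_10(1/6) + 2/9·log_10(2/9) + 1/9·log_10(1/9) + 5/18·log_10(5/18) + 1/18·log_10(1/18) + 1/6·log_10(1/6)]
H(X,Y) = 0.7348 dits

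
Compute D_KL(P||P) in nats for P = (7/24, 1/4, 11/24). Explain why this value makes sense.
0.0000 nats

KL divergence satisfies the Gibbs inequality: D_KL(P||Q) ≥ 0 for all distributions P, Q.

D_KL(P||Q) = Σ p(x) log(p(x)/q(x))
Each term is p(x) × log_e(p(x)/p(x)) = p(x) × log_e(1) = 0, so the sum is 0.
D_KL(P||Q) = 0.0000 nats

When P = Q, the KL divergence is exactly 0, as there is no 'divergence' between identical distributions.

This non-negativity is a fundamental property: relative entropy cannot be negative because it measures how different Q is from P.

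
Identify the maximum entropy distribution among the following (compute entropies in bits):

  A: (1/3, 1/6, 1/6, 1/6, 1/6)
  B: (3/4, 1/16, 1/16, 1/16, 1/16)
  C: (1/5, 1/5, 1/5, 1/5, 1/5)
C

For a discrete distribution over n outcomes, entropy is maximized by the uniform distribution.

Computing entropies:
H(A) = 2.2516 bits
H(B) = 1.3113 bits
H(C) = 2.3219 bits

The uniform distribution (where all probabilities equal 1/5) achieves the maximum entropy of log_2(5) = 2.3219 bits.

Distribution C has the highest entropy.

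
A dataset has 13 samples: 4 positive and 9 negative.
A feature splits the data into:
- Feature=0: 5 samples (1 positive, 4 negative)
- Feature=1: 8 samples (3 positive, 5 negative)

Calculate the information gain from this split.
0.0255 bits

Information Gain = H(Y) - H(Y|Feature)

Before split:
P(positive) = 4/13 = 0.3077
H(Y) = 0.8905 bits

After split:
Feature=0: H = 0.7219 bits (weight = 5/13)
Feature=1: H = 0.9544 bits (weight = 8/13)
H(Y|Feature) = (5/13)×0.7219 + (8/13)×0.9544 = 0.8650 bits

Information Gain = 0.8905 - 0.8650 = 0.0255 bits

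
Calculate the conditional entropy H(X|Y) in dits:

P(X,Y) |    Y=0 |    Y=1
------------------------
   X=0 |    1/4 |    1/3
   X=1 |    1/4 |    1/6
0.2887 dits

Using the chain rule: H(X|Y) = H(X,Y) - H(Y)

First, compute H(X,Y) = 0.5898 dits

Marginal P(Y) = (1/2, 1/2)
H(Y) = 0.3010 dits

H(X|Y) = H(X,Y) - H(Y) = 0.5898 - 0.3010 = 0.2887 dits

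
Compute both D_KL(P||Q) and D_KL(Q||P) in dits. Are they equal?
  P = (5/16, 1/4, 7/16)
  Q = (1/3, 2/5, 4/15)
D_KL(P||Q) = 0.0343, D_KL(Q||P) = 0.0337

KL divergence is not symmetric: D_KL(P||Q) ≠ D_KL(Q||P) in general.

D_KL(P||Q) = 0.0343 dits
D_KL(Q||P) = 0.0337 dits

No, they are not equal!

This asymmetry is why KL divergence is not a true distance metric.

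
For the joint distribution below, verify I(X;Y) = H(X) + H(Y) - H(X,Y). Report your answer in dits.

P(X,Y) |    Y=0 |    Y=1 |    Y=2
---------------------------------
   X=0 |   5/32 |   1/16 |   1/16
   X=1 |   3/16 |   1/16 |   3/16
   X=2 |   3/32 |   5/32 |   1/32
I(X;Y) = 0.0402 dits

Mutual information has multiple equivalent forms:
- I(X;Y) = H(X) - H(X|Y)
- I(X;Y) = H(Y) - H(Y|X)
- I(X;Y) = H(X) + H(Y) - H(X,Y)

Computing all quantities:
H(X) = 0.4670, H(Y) = 0.4670, H(X,Y) = 0.8937
H(X|Y) = 0.4268, H(Y|X) = 0.4268

Verification:
H(X) - H(X|Y) = 0.4670 - 0.4268 = 0.0402
H(Y) - H(Y|X) = 0.4670 - 0.4268 = 0.0402
H(X) + H(Y) - H(X,Y) = 0.4670 + 0.4670 - 0.8937 = 0.0402

All forms give I(X;Y) = 0.0402 dits. ✓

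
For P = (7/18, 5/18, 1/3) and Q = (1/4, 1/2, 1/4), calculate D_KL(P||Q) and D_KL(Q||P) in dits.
D_KL(P||Q) = 0.0454, D_KL(Q||P) = 0.0484

KL divergence is not symmetric: D_KL(P||Q) ≠ D_KL(Q||P) in general.

D_KL(P||Q) = 0.0454 dits
D_KL(Q||P) = 0.0484 dits

No, they are not equal!

This asymmetry is why KL divergence is not a true distance metric.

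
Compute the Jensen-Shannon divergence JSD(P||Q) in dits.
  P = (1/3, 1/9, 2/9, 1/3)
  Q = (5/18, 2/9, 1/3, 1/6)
0.0132 dits

Jensen-Shannon divergence is:
JSD(P||Q) = 0.5 × D_KL(P||M) + 0.5 × D_KL(Q||M)
where M = 0.5 × (P + Q) is the mixture distribution.

M = 0.5 × (1/3, 1/9, 2/9, 1/3) + 0.5 × (5/18, 2/9, 1/3, 1/6) = (11/36, 1/6, 5/18, 1/4)

D_KL(P||M) = 0.0131 dits
D_KL(Q||M) = 0.0133 dits

JSD(P||Q) = 0.5 × 0.0131 + 0.5 × 0.0133 = 0.0132 dits

Unlike KL divergence, JSD is symmetric and bounded: 0 ≤ JSD ≤ log(2).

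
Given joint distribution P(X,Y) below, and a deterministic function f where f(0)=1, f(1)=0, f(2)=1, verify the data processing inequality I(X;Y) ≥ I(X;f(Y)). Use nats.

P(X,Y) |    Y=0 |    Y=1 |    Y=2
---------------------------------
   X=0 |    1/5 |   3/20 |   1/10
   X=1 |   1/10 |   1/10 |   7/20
I(X;Y) = 0.0906, I(X;f(Y)) = 0.0151, inequality holds: 0.0906 ≥ 0.0151

Data Processing Inequality: For any Markov chain X → Y → Z, we have I(X;Y) ≥ I(X;Z).

Here Z = f(Y) is a deterministic function of Y, forming X → Y → Z.

Original I(X;Y) = 0.0906 nats

After applying f:
P(X,Z) where Z=f(Y):
- P(X,Z=0) = P(X,Y=1)
- P(X,Z=1) = P(X,Y=0) + P(X,Y=2)

I(X;Z) = I(X;f(Y)) = 0.0151 nats

Verification: 0.0906 ≥ 0.0151 ✓

Information cannot be created by processing; the function f can only lose information about X.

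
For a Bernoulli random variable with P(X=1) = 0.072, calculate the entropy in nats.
0.2588 nats

The binary entropy function is:
H(p) = -p log(p) - (1-p) log(1-p)

H(0.072) = -0.072 × log_e(0.072) - 0.928 × log_e(0.928)
H(0.072) = 0.2588 nats

Note: Binary entropy is maximized at p=0.5 (H=1 bit) and minimized at p=0 or p=1 (H=0).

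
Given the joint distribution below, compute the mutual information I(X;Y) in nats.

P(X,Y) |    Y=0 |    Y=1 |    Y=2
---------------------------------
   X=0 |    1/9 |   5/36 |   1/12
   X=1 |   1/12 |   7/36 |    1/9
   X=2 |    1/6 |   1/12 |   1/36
0.0559 nats

Mutual information: I(X;Y) = H(X) + H(Y) - H(X,Y)

Marginals:
P(X) = (1/3, 7/18, 5/18), H(X) = 1.0893 nats
P(Y) = (13/36, 5/12, 2/9), H(Y) = 1.0668 nats

Joint entropy: H(X,Y) = 2.1003 nats

I(X;Y) = 1.0893 + 1.0668 - 2.1003 = 0.0559 nats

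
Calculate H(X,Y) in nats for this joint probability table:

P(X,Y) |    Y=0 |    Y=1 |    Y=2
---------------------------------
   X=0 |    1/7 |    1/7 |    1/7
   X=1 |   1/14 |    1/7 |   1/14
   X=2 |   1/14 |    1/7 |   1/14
2.1440 nats

Joint entropy is H(X,Y) = -Σ_{x,y} p(x,y) log p(x,y).

Summing over all non-zero entries:
H(X,Y) = -[1/7·log_e(1/7) + 1/7·log_e(1/7) + 1/7·log_e(1/7) + 1/14·log_e(1/14) + 1/7·log_e(1/7) + 1/14·log_e(1/14) + 1/14·log_e(1/14) + 1/7·log_e(1/7) + 1/14·log_e(1/14)]
H(X,Y) = 2.1440 nats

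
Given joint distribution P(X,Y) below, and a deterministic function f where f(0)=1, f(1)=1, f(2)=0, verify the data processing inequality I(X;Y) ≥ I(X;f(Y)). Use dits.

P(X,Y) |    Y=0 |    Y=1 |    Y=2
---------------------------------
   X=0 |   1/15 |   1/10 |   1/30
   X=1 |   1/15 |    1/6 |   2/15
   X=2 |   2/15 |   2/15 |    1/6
I(X;Y) = 0.0128, I(X;f(Y)) = 0.0075, inequality holds: 0.0128 ≥ 0.0075

Data Processing Inequality: For any Markov chain X → Y → Z, we have I(X;Y) ≥ I(X;Z).

Here Z = f(Y) is a deterministic function of Y, forming X → Y → Z.

Original I(X;Y) = 0.0128 dits

After applying f:
P(X,Z) where Z=f(Y):
- P(X,Z=0) = P(X,Y=2)
- P(X,Z=1) = P(X,Y=0) + P(X,Y=1)

I(X;Z) = I(X;f(Y)) = 0.0075 dits

Verification: 0.0128 ≥ 0.0075 ✓

Information cannot be created by processing; the function f can only lose information about X.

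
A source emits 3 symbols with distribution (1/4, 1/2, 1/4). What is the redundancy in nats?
0.0589 nats

Redundancy measures how far a source is from maximum entropy:
R = H_max - H(X)

Maximum entropy for 3 symbols: H_max = log_e(3) = 1.0986 nats
Actual entropy: H(X) = 1.0397 nats
Redundancy: R = 1.0986 - 1.0397 = 0.0589 nats

This redundancy represents potential for compression: the source could be compressed by 0.0589 nats per symbol.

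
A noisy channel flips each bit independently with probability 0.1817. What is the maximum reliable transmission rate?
0.3162 bits

For a binary symmetric channel (BSC) with error probability p:
Capacity C = 1 - H(p) bits per symbol

where H(p) = -p log₂(p) - (1-p) log₂(1-p) is the binary entropy function.

H(0.1817) = 0.6838 bits
C = 1 - 0.6838 = 0.3162 bits per symbol

This means we can reliably transmit up to 0.3162 bits of information per channel use.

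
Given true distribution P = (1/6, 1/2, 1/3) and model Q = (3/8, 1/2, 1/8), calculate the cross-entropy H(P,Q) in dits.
0.5225 dits

Cross-entropy: H(P,Q) = -Σ p(x) log q(x)

Alternatively: H(P,Q) = H(P) + D_KL(P||Q)
H(P) = 0.4392 dits
D_KL(P||Q) = 0.0833 dits

H(P,Q) = 0.4392 + 0.0833 = 0.5225 dits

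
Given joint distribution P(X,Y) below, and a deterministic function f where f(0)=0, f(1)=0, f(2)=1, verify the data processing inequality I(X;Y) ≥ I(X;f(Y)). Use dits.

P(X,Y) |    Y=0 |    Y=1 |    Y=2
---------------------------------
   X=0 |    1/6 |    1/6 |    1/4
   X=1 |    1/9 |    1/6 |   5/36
I(X;Y) = 0.0034, I(X;f(Y)) = 0.0020, inequality holds: 0.0034 ≥ 0.0020

Data Processing Inequality: For any Markov chain X → Y → Z, we have I(X;Y) ≥ I(X;Z).

Here Z = f(Y) is a deterministic function of Y, forming X → Y → Z.

Original I(X;Y) = 0.0034 dits

After applying f:
P(X,Z) where Z=f(Y):
- P(X,Z=0) = P(X,Y=0) + P(X,Y=1)
- P(X,Z=1) = P(X,Y=2)

I(X;Z) = I(X;f(Y)) = 0.0020 dits

Verification: 0.0034 ≥ 0.0020 ✓

Information cannot be created by processing; the function f can only lose information about X.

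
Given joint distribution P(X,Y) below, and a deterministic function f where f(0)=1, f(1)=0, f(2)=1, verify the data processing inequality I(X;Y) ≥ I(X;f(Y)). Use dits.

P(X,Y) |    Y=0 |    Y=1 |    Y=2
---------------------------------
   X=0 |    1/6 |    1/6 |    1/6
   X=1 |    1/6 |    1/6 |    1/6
I(X;Y) = 0.0000, I(X;f(Y)) = 0.0000, inequality holds: 0.0000 ≥ 0.0000

Data Processing Inequality: For any Markov chain X → Y → Z, we have I(X;Y) ≥ I(X;Z).

Here Z = f(Y) is a deterministic function of Y, forming X → Y → Z.

Original I(X;Y) = 0.0000 dits

After applying f:
P(X,Z) where Z=f(Y):
- P(X,Z=0) = P(X,Y=1)
- P(X,Z=1) = P(X,Y=0) + P(X,Y=2)

I(X;Z) = I(X;f(Y)) = 0.0000 dits

Verification: 0.0000 ≥ 0.0000 ✓

Information cannot be created by processing; the function f can only lose information about X.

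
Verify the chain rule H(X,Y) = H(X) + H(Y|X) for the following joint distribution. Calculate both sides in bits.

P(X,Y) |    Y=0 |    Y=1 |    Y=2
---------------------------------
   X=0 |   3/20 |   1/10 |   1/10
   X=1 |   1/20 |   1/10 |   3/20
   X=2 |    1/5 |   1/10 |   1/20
H(X,Y) = 3.0464, H(X) = 1.5813, H(Y|X) = 1.4651 (all in bits)

Chain rule: H(X,Y) = H(X) + H(Y|X)

Left side — joint entropy directly:
H(X,Y) = -Σ p(x,y) log p(x,y) = 3.0464 bits

Right side — compute H(Y|X) from the conditional distributions:
P(X) = (7/20, 3/10, 7/20), so H(X) = 1.5813 bits
H(Y|X) = Σ_x P(X=x) · H(Y|X=x):
  P(Y|X=0) = (3/7, 2/7, 2/7), H(Y|X=0) = 1.5567, weight P(X=0) = 7/20
  P(Y|X=1) = (1/6, 1/3, 1/2), H(Y|X=1) = 1.4591, weight P(X=1) = 3/10
  P(Y|X=2) = (4/7, 2/7, 1/7), H(Y|X=2) = 1.3788, weight P(X=2) = 7/20
H(Y|X) = 1.4651 bits

H(X) + H(Y|X) = 1.5813 + 1.4651 = 3.0464 bits

Both sides equal 3.0464 bits. ✓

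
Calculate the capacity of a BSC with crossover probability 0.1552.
0.3773 bits

For a binary symmetric channel (BSC) with error probability p:
Capacity C = 1 - H(p) bits per symbol

where H(p) = -p log₂(p) - (1-p) log₂(1-p) is the binary entropy function.

H(0.1552) = 0.6227 bits
C = 1 - 0.6227 = 0.3773 bits per symbol

This means we can reliably transmit up to 0.3773 bits of information per channel use.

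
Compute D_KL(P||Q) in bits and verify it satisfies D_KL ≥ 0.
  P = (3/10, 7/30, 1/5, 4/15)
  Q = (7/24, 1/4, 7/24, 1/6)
0.0609 bits

KL divergence satisfies the Gibbs inequality: D_KL(P||Q) ≥ 0 for all distributions P, Q.

D_KL(P||Q) = Σ p(x) log(p(x)/q(x))
Term by term:
  x=0: 3/10 × log_2[(3/10)/(7/24)] = 0.0122
  x=1: 7/30 × log_2[(7/30)/(1/4)] = -0.0232
  x=2: 1/5 × log_2[(1/5)/(7/24)] = -0.1089
  x=3: 4/15 × log_2[(4/15)/(1/6)] = 0.1808
D_KL(P||Q) = 0.0609 bits

D_KL(P||Q) = 0.0609 ≥ 0 ✓

This non-negativity is a fundamental property: relative entropy cannot be negative because it measures how different Q is from P.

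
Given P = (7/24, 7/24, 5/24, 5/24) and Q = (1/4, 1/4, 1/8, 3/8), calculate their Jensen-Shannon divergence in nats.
0.0189 nats

Jensen-Shannon divergence is:
JSD(P||Q) = 0.5 × D_KL(P||M) + 0.5 × D_KL(Q||M)
where M = 0.5 × (P + Q) is the mixture distribution.

M = 0.5 × (7/24, 7/24, 5/24, 5/24) + 0.5 × (1/4, 1/4, 1/8, 3/8) = (0.270833, 0.270833, 1/6, 7/24)

D_KL(P||M) = 0.0196 nats
D_KL(Q||M) = 0.0183 nats

JSD(P||Q) = 0.5 × 0.0196 + 0.5 × 0.0183 = 0.0189 nats

Unlike KL divergence, JSD is symmetric and bounded: 0 ≤ JSD ≤ log(2).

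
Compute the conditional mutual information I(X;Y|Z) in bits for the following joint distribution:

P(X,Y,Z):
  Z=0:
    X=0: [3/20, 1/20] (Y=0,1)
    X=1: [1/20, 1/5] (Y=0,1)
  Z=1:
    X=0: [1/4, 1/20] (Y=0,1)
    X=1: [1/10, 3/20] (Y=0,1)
0.1856 bits

Conditional mutual information: I(X;Y|Z) = H(X|Z) + H(Y|Z) - H(X,Y|Z)

H(Z) = 0.9928
H(X,Z) = 1.9855 → H(X|Z) = 0.9927
H(Y,Z) = 1.9589 → H(Y|Z) = 0.9661
H(X,Y,Z) = 2.7660 → H(X,Y|Z) = 1.7732

I(X;Y|Z) = 0.9927 + 0.9661 - 1.7732 = 0.1856 bits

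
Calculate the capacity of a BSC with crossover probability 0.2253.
0.2303 bits

For a binary symmetric channel (BSC) with error probability p:
Capacity C = 1 - H(p) bits per symbol

where H(p) = -p log₂(p) - (1-p) log₂(1-p) is the binary entropy function.

H(0.2253) = 0.7697 bits
C = 1 - 0.7697 = 0.2303 bits per symbol

This means we can reliably transmit up to 0.2303 bits of information per channel use.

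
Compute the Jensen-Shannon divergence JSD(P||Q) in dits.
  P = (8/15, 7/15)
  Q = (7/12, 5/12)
0.0006 dits

Jensen-Shannon divergence is:
JSD(P||Q) = 0.5 × D_KL(P||M) + 0.5 × D_KL(Q||M)
where M = 0.5 × (P + Q) is the mixture distribution.

M = 0.5 × (8/15, 7/15) + 0.5 × (7/12, 5/12) = (0.558333, 0.441667)

D_KL(P||M) = 0.0005 dits
D_KL(Q||M) = 0.0006 dits

JSD(P||Q) = 0.5 × 0.0005 + 0.5 × 0.0006 = 0.0006 dits

Unlike KL divergence, JSD is symmetric and bounded: 0 ≤ JSD ≤ log(2).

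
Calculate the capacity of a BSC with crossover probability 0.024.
0.8367 bits

For a binary symmetric channel (BSC) with error probability p:
Capacity C = 1 - H(p) bits per symbol

where H(p) = -p log₂(p) - (1-p) log₂(1-p) is the binary entropy function.

H(0.024) = 0.1633 bits
C = 1 - 0.1633 = 0.8367 bits per symbol

This means we can reliably transmit up to 0.8367 bits of information per channel use.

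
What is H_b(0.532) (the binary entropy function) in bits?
0.9970 bits

The binary entropy function is:
H(p) = -p log(p) - (1-p) log(1-p)

H(0.532) = -0.532 × log_2(0.532) - 0.468 × log_2(0.468)
H(0.532) = 0.9970 bits

Note: Binary entropy is maximized at p=0.5 (H=1 bit) and minimized at p=0 or p=1 (H=0).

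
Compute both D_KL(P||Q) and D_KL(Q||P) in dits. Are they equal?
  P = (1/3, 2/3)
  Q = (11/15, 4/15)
D_KL(P||Q) = 0.1512, D_KL(Q||P) = 0.1450

KL divergence is not symmetric: D_KL(P||Q) ≠ D_KL(Q||P) in general.

D_KL(P||Q) = 0.1512 dits
D_KL(Q||P) = 0.1450 dits

No, they are not equal!

This asymmetry is why KL divergence is not a true distance metric.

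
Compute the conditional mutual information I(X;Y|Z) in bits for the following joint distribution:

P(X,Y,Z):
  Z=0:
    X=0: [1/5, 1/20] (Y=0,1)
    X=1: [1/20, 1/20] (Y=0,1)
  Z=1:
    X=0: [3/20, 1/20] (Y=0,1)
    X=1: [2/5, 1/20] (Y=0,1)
0.0355 bits

Conditional mutual information: I(X;Y|Z) = H(X|Z) + H(Y|Z) - H(X,Y|Z)

H(Z) = 0.9341
H(X,Z) = 1.8150 → H(X|Z) = 0.8809
H(Y,Z) = 1.6388 → H(Y|Z) = 0.7047
H(X,Y,Z) = 2.4842 → H(X,Y|Z) = 1.5501

I(X;Y|Z) = 0.8809 + 0.7047 - 1.5501 = 0.0355 bits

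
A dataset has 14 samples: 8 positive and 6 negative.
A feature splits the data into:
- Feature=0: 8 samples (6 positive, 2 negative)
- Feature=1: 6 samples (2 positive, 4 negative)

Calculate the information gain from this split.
0.1281 bits

Information Gain = H(Y) - H(Y|Feature)

Before split:
P(positive) = 8/14 = 0.5714
H(Y) = 0.9852 bits

After split:
Feature=0: H = 0.8113 bits (weight = 8/14)
Feature=1: H = 0.9183 bits (weight = 6/14)
H(Y|Feature) = (8/14)×0.8113 + (6/14)×0.9183 = 0.8571 bits

Information Gain = 0.9852 - 0.8571 = 0.1281 bits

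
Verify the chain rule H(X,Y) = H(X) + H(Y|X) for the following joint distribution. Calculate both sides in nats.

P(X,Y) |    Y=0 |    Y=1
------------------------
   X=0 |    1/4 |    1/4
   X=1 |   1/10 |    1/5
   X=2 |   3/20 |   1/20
H(X,Y) = 1.6796, H(X) = 1.0297, H(Y|X) = 0.6500 (all in nats)

Chain rule: H(X,Y) = H(X) + H(Y|X)

Left side — joint entropy directly:
H(X,Y) = -Σ p(x,y) log p(x,y) = 1.6796 nats

Right side — compute H(Y|X) from the conditional distributions:
P(X) = (1/2, 3/10, 1/5), so H(X) = 1.0297 nats
H(Y|X) = Σ_x P(X=x) · H(Y|X=x):
  P(Y|X=0) = (1/2, 1/2), H(Y|X=0) = 0.6931, weight P(X=0) = 1/2
  P(Y|X=1) = (1/3, 2/3), H(Y|X=1) = 0.6365, weight P(X=1) = 3/10
  P(Y|X=2) = (3/4, 1/4), H(Y|X=2) = 0.5623, weight P(X=2) = 1/5
H(Y|X) = 0.6500 nats

H(X) + H(Y|X) = 1.0297 + 0.6500 = 1.6796 nats

Both sides equal 1.6796 nats. ✓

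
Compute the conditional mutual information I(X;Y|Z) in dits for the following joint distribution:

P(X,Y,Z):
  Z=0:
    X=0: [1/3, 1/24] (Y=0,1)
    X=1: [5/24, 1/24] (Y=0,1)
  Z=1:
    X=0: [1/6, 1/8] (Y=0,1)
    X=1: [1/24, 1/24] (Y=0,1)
0.0011 dits

Conditional mutual information: I(X;Y|Z) = H(X|Z) + H(Y|Z) - H(X,Y|Z)

H(Z) = 0.2873
H(X,Z) = 0.5563 → H(X|Z) = 0.2689
H(Y,Z) = 0.5058 → H(Y|Z) = 0.2185
H(X,Y,Z) = 0.7736 → H(X,Y|Z) = 0.4863

I(X;Y|Z) = 0.2689 + 0.2185 - 0.4863 = 0.0011 dits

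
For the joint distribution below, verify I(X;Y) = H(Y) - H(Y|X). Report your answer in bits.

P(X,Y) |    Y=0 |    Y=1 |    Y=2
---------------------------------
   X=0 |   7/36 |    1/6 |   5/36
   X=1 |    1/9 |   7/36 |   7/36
I(X;Y) = 0.0249 bits

Mutual information has multiple equivalent forms:
- I(X;Y) = H(X) - H(X|Y)
- I(X;Y) = H(Y) - H(Y|X)
- I(X;Y) = H(X) + H(Y) - H(X,Y)

Computing all quantities:
H(X) = 1.0000, H(Y) = 1.5816, H(X,Y) = 2.5568
H(X|Y) = 0.9751, H(Y|X) = 1.5568

Verification:
H(X) - H(X|Y) = 1.0000 - 0.9751 = 0.0249
H(Y) - H(Y|X) = 1.5816 - 1.5568 = 0.0249
H(X) + H(Y) - H(X,Y) = 1.0000 + 1.5816 - 2.5568 = 0.0249

All forms give I(X;Y) = 0.0249 bits. ✓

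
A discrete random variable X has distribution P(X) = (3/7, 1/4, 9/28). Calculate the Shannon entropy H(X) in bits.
1.5502 bits

Shannon entropy is H(X) = -Σ p(x) log p(x).

For P = (3/7, 1/4, 9/28):
H = -3/7 × log_2(3/7) -1/4 × log_2(1/4) -9/28 × log_2(9/28)
H = 1.5502 bits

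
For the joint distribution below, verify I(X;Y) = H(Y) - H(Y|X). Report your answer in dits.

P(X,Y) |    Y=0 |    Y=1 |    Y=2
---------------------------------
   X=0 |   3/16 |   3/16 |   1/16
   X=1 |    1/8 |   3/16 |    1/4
I(X;Y) = 0.0255 dits

Mutual information has multiple equivalent forms:
- I(X;Y) = H(X) - H(X|Y)
- I(X;Y) = H(Y) - H(Y|X)
- I(X;Y) = H(X) + H(Y) - H(X,Y)

Computing all quantities:
H(X) = 0.2976, H(Y) = 0.4755, H(X,Y) = 0.7476
H(X|Y) = 0.2721, H(Y|X) = 0.4500

Verification:
H(X) - H(X|Y) = 0.2976 - 0.2721 = 0.0255
H(Y) - H(Y|X) = 0.4755 - 0.4500 = 0.0255
H(X) + H(Y) - H(X,Y) = 0.2976 + 0.4755 - 0.7476 = 0.0255

All forms give I(X;Y) = 0.0255 dits. ✓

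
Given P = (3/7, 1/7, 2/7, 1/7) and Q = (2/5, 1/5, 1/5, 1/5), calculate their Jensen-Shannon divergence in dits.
0.0038 dits

Jensen-Shannon divergence is:
JSD(P||Q) = 0.5 × D_KL(P||M) + 0.5 × D_KL(Q||M)
where M = 0.5 × (P + Q) is the mixture distribution.

M = 0.5 × (3/7, 1/7, 2/7, 1/7) + 0.5 × (2/5, 1/5, 1/5, 1/5) = (0.414286, 6/35, 0.242857, 6/35)

D_KL(P||M) = 0.0039 dits
D_KL(Q||M) = 0.0038 dits

JSD(P||Q) = 0.5 × 0.0039 + 0.5 × 0.0038 = 0.0038 dits

Unlike KL divergence, JSD is symmetric and bounded: 0 ≤ JSD ≤ log(2).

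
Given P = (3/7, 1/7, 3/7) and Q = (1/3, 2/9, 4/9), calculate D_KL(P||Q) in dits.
0.0126 dits

KL divergence: D_KL(P||Q) = Σ p(x) log(p(x)/q(x))

Computing term by term:
  x=0: 3/7 × log_10[(3/7)/(1/3)] = 3/7 × 0.1091 = 0.0468
  x=1: 1/7 × log_10[(1/7)/(2/9)] = 1/7 × -0.1919 = -0.0274
  x=2: 3/7 × log_10[(3/7)/(4/9)] = 3/7 × -0.0158 = -0.0068

D_KL(P||Q) = 0.0126 dits

Note: KL divergence is always non-negative and equals 0 iff P = Q.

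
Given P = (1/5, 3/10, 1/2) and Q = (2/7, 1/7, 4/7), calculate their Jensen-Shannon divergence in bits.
0.0278 bits

Jensen-Shannon divergence is:
JSD(P||Q) = 0.5 × D_KL(P||M) + 0.5 × D_KL(Q||M)
where M = 0.5 × (P + Q) is the mixture distribution.

M = 0.5 × (1/5, 3/10, 1/2) + 0.5 × (2/7, 1/7, 4/7) = (0.242857, 0.221429, 15/28)

D_KL(P||M) = 0.0256 bits
D_KL(Q||M) = 0.0299 bits

JSD(P||Q) = 0.5 × 0.0256 + 0.5 × 0.0299 = 0.0278 bits

Unlike KL divergence, JSD is symmetric and bounded: 0 ≤ JSD ≤ log(2).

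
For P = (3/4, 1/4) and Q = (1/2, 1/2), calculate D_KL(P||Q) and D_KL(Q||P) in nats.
D_KL(P||Q) = 0.1308, D_KL(Q||P) = 0.1438

KL divergence is not symmetric: D_KL(P||Q) ≠ D_KL(Q||P) in general.

D_KL(P||Q) = 0.1308 nats
D_KL(Q||P) = 0.1438 nats

No, they are not equal!

This asymmetry is why KL divergence is not a true distance metric.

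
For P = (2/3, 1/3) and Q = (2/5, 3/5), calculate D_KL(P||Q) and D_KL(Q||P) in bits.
D_KL(P||Q) = 0.2086, D_KL(Q||P) = 0.2140

KL divergence is not symmetric: D_KL(P||Q) ≠ D_KL(Q||P) in general.

D_KL(P||Q) = 0.2086 bits
D_KL(Q||P) = 0.2140 bits

No, they are not equal!

This asymmetry is why KL divergence is not a true distance metric.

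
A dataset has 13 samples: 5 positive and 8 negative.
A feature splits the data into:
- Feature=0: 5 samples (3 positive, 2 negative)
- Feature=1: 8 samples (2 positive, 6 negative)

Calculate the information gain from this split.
0.0885 bits

Information Gain = H(Y) - H(Y|Feature)

Before split:
P(positive) = 5/13 = 0.3846
H(Y) = 0.9612 bits

After split:
Feature=0: H = 0.9710 bits (weight = 5/13)
Feature=1: H = 0.8113 bits (weight = 8/13)
H(Y|Feature) = (5/13)×0.9710 + (8/13)×0.8113 = 0.8727 bits

Information Gain = 0.9612 - 0.8727 = 0.0885 bits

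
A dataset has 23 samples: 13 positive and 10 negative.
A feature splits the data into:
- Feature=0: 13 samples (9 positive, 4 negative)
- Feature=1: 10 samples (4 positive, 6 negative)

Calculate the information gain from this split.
0.0622 bits

Information Gain = H(Y) - H(Y|Feature)

Before split:
P(positive) = 13/23 = 0.5652
H(Y) = 0.9877 bits

After split:
Feature=0: H = 0.8905 bits (weight = 13/23)
Feature=1: H = 0.9710 bits (weight = 10/23)
H(Y|Feature) = (13/23)×0.8905 + (10/23)×0.9710 = 0.9255 bits

Information Gain = 0.9877 - 0.9255 = 0.0622 bits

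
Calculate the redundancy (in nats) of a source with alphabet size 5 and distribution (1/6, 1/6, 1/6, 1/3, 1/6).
0.0487 nats

Redundancy measures how far a source is from maximum entropy:
R = H_max - H(X)

Maximum entropy for 5 symbols: H_max = log_e(5) = 1.6094 nats
Actual entropy: H(X) = 1.5607 nats
Redundancy: R = 1.6094 - 1.5607 = 0.0487 nats

This redundancy represents potential for compression: the source could be compressed by 0.0487 nats per symbol.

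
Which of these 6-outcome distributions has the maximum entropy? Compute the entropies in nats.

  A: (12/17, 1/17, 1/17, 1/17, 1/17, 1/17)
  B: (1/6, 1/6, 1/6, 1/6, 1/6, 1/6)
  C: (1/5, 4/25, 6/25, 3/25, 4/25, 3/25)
B

For a discrete distribution over n outcomes, entropy is maximized by the uniform distribution.

Computing entropies:
H(A) = 1.0792 nats
H(B) = 1.7918 nats
H(C) = 1.7597 nats

The uniform distribution (where all probabilities equal 1/6) achieves the maximum entropy of log_e(6) = 1.7918 nats.

Distribution B has the highest entropy.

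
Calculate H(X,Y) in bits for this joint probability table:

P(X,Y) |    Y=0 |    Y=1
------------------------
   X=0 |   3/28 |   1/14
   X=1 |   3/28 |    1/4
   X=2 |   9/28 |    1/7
2.3898 bits

Joint entropy is H(X,Y) = -Σ_{x,y} p(x,y) log p(x,y).

Summing over all non-zero entries:
H(X,Y) = -[3/28·log_2(3/28) + 1/14·log_2(1/14) + 3/28·log_2(3/28) + 1/4·log_2(1/4) + 9/28·log_2(9/28) + 1/7·log_2(1/7)]
H(X,Y) = 2.3898 bits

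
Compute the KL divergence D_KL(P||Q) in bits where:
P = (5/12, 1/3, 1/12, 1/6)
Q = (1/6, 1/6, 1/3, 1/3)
0.5508 bits

KL divergence: D_KL(P||Q) = Σ p(x) log(p(x)/q(x))

Computing term by term:
  x=0: 5/12 × log_2[(5/12)/(1/6)] = 5/12 × 1.3219 = 0.5508
  x=1: 1/3 × log_2[(1/3)/(1/6)] = 1/3 × 1.0000 = 0.3333
  x=2: 1/12 × log_2[(1/12)/(1/3)] = 1/12 × -2.0000 = -0.1667
  x=3: 1/6 × log_2[(1/6)/(1/3)] = 1/6 × -1.0000 = -0.1667

D_KL(P||Q) = 0.5508 bits

Note: KL divergence is always non-negative and equals 0 iff P = Q.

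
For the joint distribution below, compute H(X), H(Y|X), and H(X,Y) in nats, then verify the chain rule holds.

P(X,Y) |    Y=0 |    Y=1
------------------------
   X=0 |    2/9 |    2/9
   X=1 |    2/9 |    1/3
H(X,Y) = 1.3689, H(X) = 0.6870, H(Y|X) = 0.6820 (all in nats)

Chain rule: H(X,Y) = H(X) + H(Y|X)

Left side — joint entropy directly:
H(X,Y) = -Σ p(x,y) log p(x,y) = 1.3689 nats

Right side — compute H(Y|X) from the conditional distributions:
P(X) = (4/9, 5/9), so H(X) = 0.6870 nats
H(Y|X) = Σ_x P(X=x) · H(Y|X=x):
  P(Y|X=0) = (1/2, 1/2), H(Y|X=0) = 0.6931, weight P(X=0) = 4/9
  P(Y|X=1) = (2/5, 3/5), H(Y|X=1) = 0.6730, weight P(X=1) = 5/9
H(Y|X) = 0.6820 nats

H(X) + H(Y|X) = 0.6870 + 0.6820 = 1.3689 nats

Both sides equal 1.3689 nats. ✓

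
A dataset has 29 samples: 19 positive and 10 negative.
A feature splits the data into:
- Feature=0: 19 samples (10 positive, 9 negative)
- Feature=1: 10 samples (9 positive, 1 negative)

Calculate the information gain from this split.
0.1138 bits

Information Gain = H(Y) - H(Y|Feature)

Before split:
P(positive) = 19/29 = 0.6552
H(Y) = 0.9294 bits

After split:
Feature=0: H = 0.9980 bits (weight = 19/29)
Feature=1: H = 0.4690 bits (weight = 10/29)
H(Y|Feature) = (19/29)×0.9980 + (10/29)×0.4690 = 0.8156 bits

Information Gain = 0.9294 - 0.8156 = 0.1138 bits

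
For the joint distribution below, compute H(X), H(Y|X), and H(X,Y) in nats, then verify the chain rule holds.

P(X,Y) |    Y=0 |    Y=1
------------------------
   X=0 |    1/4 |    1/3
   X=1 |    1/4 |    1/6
H(X,Y) = 1.3580, H(X) = 0.6792, H(Y|X) = 0.6788 (all in nats)

Chain rule: H(X,Y) = H(X) + H(Y|X)

Left side — joint entropy directly:
H(X,Y) = -Σ p(x,y) log p(x,y) = 1.3580 nats

Right side — compute H(Y|X) from the conditional distributions:
P(X) = (7/12, 5/12), so H(X) = 0.6792 nats
H(Y|X) = Σ_x P(X=x) · H(Y|X=x):
  P(Y|X=0) = (3/7, 4/7), H(Y|X=0) = 0.6829, weight P(X=0) = 7/12
  P(Y|X=1) = (3/5, 2/5), H(Y|X=1) = 0.6730, weight P(X=1) = 5/12
H(Y|X) = 0.6788 nats

H(X) + H(Y|X) = 0.6792 + 0.6788 = 1.3580 nats

Both sides equal 1.3580 nats. ✓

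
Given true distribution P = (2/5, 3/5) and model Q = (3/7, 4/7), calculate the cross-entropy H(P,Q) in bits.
0.9734 bits

Cross-entropy: H(P,Q) = -Σ p(x) log q(x)

Alternatively: H(P,Q) = H(P) + D_KL(P||Q)
H(P) = 0.9710 bits
D_KL(P||Q) = 0.0024 bits

H(P,Q) = 0.9710 + 0.0024 = 0.9734 bits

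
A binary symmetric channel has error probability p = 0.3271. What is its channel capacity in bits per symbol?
0.0881 bits

For a binary symmetric channel (BSC) with error probability p:
Capacity C = 1 - H(p) bits per symbol

where H(p) = -p log₂(p) - (1-p) log₂(1-p) is the binary entropy function.

H(0.3271) = 0.9119 bits
C = 1 - 0.9119 = 0.0881 bits per symbol

This means we can reliably transmit up to 0.0881 bits of information per channel use.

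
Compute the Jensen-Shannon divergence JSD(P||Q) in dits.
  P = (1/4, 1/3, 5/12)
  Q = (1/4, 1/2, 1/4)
0.0082 dits

Jensen-Shannon divergence is:
JSD(P||Q) = 0.5 × D_KL(P||M) + 0.5 × D_KL(Q||M)
where M = 0.5 × (P + Q) is the mixture distribution.

M = 0.5 × (1/4, 1/3, 5/12) + 0.5 × (1/4, 1/2, 1/4) = (1/4, 5/12, 1/3)

D_KL(P||M) = 0.0081 dits
D_KL(Q||M) = 0.0084 dits

JSD(P||Q) = 0.5 × 0.0081 + 0.5 × 0.0084 = 0.0082 dits

Unlike KL divergence, JSD is symmetric and bounded: 0 ≤ JSD ≤ log(2).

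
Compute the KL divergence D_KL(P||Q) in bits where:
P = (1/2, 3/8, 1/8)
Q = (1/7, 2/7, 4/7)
0.7767 bits

KL divergence: D_KL(P||Q) = Σ p(x) log(p(x)/q(x))

Computing term by term:
  x=0: 1/2 × log_2[(1/2)/(1/7)] = 1/2 × 1.8074 = 0.9037
  x=1: 3/8 × log_2[(3/8)/(2/7)] = 3/8 × 0.3923 = 0.1471
  x=2: 1/8 × log_2[(1/8)/(4/7)] = 1/8 × -2.1926 = -0.2741

D_KL(P||Q) = 0.7767 bits

Note: KL divergence is always non-negative and equals 0 iff P = Q.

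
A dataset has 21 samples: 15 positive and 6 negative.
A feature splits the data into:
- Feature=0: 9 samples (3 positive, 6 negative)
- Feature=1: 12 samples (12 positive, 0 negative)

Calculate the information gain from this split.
0.4696 bits

Information Gain = H(Y) - H(Y|Feature)

Before split:
P(positive) = 15/21 = 0.7143
H(Y) = 0.8631 bits

After split:
Feature=0: H = 0.9183 bits (weight = 9/21)
Feature=1: H = 0.0000 bits (weight = 12/21)
H(Y|Feature) = (9/21)×0.9183 + (12/21)×0.0000 = 0.3936 bits

Information Gain = 0.8631 - 0.3936 = 0.4696 bits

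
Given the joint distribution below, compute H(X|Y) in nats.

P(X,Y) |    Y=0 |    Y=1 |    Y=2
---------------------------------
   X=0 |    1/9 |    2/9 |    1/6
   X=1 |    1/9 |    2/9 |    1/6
0.6931 nats

Using the chain rule: H(X|Y) = H(X,Y) - H(Y)

First, compute H(X,Y) = 1.7540 nats

Marginal P(Y) = (2/9, 4/9, 1/3)
H(Y) = 1.0609 nats

H(X|Y) = H(X,Y) - H(Y) = 1.7540 - 1.0609 = 0.6931 nats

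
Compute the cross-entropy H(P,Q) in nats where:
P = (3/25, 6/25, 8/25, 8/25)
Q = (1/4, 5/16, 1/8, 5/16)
1.4831 nats

Cross-entropy: H(P,Q) = -Σ p(x) log q(x)

Alternatively: H(P,Q) = H(P) + D_KL(P||Q)
H(P) = 1.3262 nats
D_KL(P||Q) = 0.1570 nats

H(P,Q) = 1.3262 + 0.1570 = 1.4831 nats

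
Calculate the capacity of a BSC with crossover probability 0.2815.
0.1425 bits

For a binary symmetric channel (BSC) with error probability p:
Capacity C = 1 - H(p) bits per symbol

where H(p) = -p log₂(p) - (1-p) log₂(1-p) is the binary entropy function.

H(0.2815) = 0.8575 bits
C = 1 - 0.8575 = 0.1425 bits per symbol

This means we can reliably transmit up to 0.1425 bits of information per channel use.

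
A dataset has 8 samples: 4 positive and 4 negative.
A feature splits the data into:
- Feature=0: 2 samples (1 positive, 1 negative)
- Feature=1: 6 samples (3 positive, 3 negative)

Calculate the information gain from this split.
0.0000 bits

Information Gain = H(Y) - H(Y|Feature)

Before split:
P(positive) = 4/8 = 0.5000
H(Y) = 1.0000 bits

After split:
Feature=0: H = 1.0000 bits (weight = 2/8)
Feature=1: H = 1.0000 bits (weight = 6/8)
H(Y|Feature) = (2/8)×1.0000 + (6/8)×1.0000 = 1.0000 bits

Information Gain = 1.0000 - 1.0000 = 0.0000 bits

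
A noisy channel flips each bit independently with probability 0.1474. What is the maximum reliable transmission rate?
0.3967 bits

For a binary symmetric channel (BSC) with error probability p:
Capacity C = 1 - H(p) bits per symbol

where H(p) = -p log₂(p) - (1-p) log₂(1-p) is the binary entropy function.

H(0.1474) = 0.6033 bits
C = 1 - 0.6033 = 0.3967 bits per symbol

This means we can reliably transmit up to 0.3967 bits of information per channel use.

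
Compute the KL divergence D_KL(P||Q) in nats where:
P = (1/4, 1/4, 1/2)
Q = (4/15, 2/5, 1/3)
0.0691 nats

KL divergence: D_KL(P||Q) = Σ p(x) log(p(x)/q(x))

Computing term by term:
  x=0: 1/4 × log_e[(1/4)/(4/15)] = 1/4 × -0.0645 = -0.0161
  x=1: 1/4 × log_e[(1/4)/(2/5)] = 1/4 × -0.4700 = -0.1175
  x=2: 1/2 × log_e[(1/2)/(1/3)] = 1/2 × 0.4055 = 0.2027

D_KL(P||Q) = 0.0691 nats

Note: KL divergence is always non-negative and equals 0 iff P = Q.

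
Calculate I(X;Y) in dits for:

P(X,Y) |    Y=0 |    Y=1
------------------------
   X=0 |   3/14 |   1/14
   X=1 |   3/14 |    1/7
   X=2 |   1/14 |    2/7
0.0493 dits

Mutual information: I(X;Y) = H(X) + H(Y) - H(X,Y)

Marginals:
P(X) = (2/7, 5/14, 5/14), H(X) = 0.4748 dits
P(Y) = (1/2, 1/2), H(Y) = 0.3010 dits

Joint entropy: H(X,Y) = 0.7266 dits

I(X;Y) = 0.4748 + 0.3010 - 0.7266 = 0.0493 dits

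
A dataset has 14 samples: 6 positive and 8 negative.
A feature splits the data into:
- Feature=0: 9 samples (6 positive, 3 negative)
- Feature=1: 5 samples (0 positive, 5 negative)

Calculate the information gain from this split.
0.3949 bits

Information Gain = H(Y) - H(Y|Feature)

Before split:
P(positive) = 6/14 = 0.4286
H(Y) = 0.9852 bits

After split:
Feature=0: H = 0.9183 bits (weight = 9/14)
Feature=1: H = 0.0000 bits (weight = 5/14)
H(Y|Feature) = (9/14)×0.9183 + (5/14)×0.0000 = 0.5903 bits

Information Gain = 0.9852 - 0.5903 = 0.3949 bits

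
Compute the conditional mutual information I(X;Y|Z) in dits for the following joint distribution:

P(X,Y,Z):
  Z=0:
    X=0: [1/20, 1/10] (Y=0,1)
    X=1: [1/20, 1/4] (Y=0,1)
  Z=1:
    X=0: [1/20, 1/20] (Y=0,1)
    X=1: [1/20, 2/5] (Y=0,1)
0.0183 dits

Conditional mutual information: I(X;Y|Z) = H(X|Z) + H(Y|Z) - H(X,Y|Z)

H(Z) = 0.2989
H(X,Z) = 0.5365 → H(X|Z) = 0.2376
H(Y,Z) = 0.5156 → H(Y|Z) = 0.2168
H(X,Y,Z) = 0.7349 → H(X,Y|Z) = 0.4361

I(X;Y|Z) = 0.2376 + 0.2168 - 0.4361 = 0.0183 dits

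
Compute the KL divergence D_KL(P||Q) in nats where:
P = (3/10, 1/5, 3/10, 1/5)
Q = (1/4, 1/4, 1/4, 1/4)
0.0201 nats

KL divergence: D_KL(P||Q) = Σ p(x) log(p(x)/q(x))

Computing term by term:
  x=0: 3/10 × log_e[(3/10)/(1/4)] = 3/10 × 0.1823 = 0.0547
  x=1: 1/5 × log_e[(1/5)/(1/4)] = 1/5 × -0.2231 = -0.0446
  x=2: 3/10 × log_e[(3/10)/(1/4)] = 3/10 × 0.1823 = 0.0547
  x=3: 1/5 × log_e[(1/5)/(1/4)] = 1/5 × -0.2231 = -0.0446

D_KL(P||Q) = 0.0201 nats

Note: KL divergence is always non-negative and equals 0 iff P = Q.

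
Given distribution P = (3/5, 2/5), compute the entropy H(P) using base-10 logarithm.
0.2923 dits

Shannon entropy is H(X) = -Σ p(x) log p(x).

For P = (3/5, 2/5):
H = -3/5 × log_10(3/5) -2/5 × log_10(2/5)
H = 0.2923 dits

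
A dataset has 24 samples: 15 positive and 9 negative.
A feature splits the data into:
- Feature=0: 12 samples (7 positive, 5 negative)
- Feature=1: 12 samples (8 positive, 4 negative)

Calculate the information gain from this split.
0.0054 bits

Information Gain = H(Y) - H(Y|Feature)

Before split:
P(positive) = 15/24 = 0.6250
H(Y) = 0.9544 bits

After split:
Feature=0: H = 0.9799 bits (weight = 12/24)
Feature=1: H = 0.9183 bits (weight = 12/24)
H(Y|Feature) = (12/24)×0.9799 + (12/24)×0.9183 = 0.9491 bits

Information Gain = 0.9544 - 0.9491 = 0.0054 bits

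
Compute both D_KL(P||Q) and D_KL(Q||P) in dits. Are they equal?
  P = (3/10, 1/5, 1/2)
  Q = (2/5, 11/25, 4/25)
D_KL(P||Q) = 0.1415, D_KL(Q||P) = 0.1215

KL divergence is not symmetric: D_KL(P||Q) ≠ D_KL(Q||P) in general.

D_KL(P||Q) = 0.1415 dits
D_KL(Q||P) = 0.1215 dits

No, they are not equal!

This asymmetry is why KL divergence is not a true distance metric.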